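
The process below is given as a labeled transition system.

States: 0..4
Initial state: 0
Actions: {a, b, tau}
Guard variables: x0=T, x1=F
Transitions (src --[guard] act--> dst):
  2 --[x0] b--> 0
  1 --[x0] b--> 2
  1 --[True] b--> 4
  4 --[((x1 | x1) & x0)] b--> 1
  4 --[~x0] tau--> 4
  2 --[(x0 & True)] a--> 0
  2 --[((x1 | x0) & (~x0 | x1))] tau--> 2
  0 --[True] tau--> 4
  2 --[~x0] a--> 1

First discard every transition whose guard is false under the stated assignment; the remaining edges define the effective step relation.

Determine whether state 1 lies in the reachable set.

After dropping false guards: 5 live edges.
Layer 0: {0}
Layer 1: {4}  total {0,4}
Reach set: {0,4}

Answer: UNREACHABLE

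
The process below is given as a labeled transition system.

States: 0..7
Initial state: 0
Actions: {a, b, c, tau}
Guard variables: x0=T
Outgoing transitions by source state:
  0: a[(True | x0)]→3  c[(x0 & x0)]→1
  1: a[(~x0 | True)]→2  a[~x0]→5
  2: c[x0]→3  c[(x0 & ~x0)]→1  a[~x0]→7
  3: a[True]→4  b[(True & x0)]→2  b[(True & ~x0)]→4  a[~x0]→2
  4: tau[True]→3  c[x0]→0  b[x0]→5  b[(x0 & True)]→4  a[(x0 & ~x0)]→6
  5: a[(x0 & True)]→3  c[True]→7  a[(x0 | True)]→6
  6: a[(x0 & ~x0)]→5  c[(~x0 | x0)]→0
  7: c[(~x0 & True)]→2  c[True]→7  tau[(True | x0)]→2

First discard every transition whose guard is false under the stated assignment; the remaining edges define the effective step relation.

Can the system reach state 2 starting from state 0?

16 transition(s) survive guard evaluation.
depth 0: {0}
depth 1: {1,3}  now seen {0,1,3}
depth 2: {2,4}  now seen {0,1,2,3,4}
depth 3: {5}  now seen {0,1,2,3,4,5}
depth 4: {6,7}  now seen {0,1,2,3,4,5,6,7}
R = {0,1,2,3,4,5,6,7}
trace reaching 2: a·b

Answer: REACHABLE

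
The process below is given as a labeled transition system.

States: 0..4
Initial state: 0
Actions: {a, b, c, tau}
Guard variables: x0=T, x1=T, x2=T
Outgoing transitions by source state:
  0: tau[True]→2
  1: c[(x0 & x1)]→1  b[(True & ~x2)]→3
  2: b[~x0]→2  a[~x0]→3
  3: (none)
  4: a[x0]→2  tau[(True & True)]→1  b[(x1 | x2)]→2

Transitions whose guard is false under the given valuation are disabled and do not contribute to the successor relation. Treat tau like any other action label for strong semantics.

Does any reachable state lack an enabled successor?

Answer: DEADLOCK at state 2

Analysis:
Reach set: {0,2}
  0: tau→2  [deg 1]
  2: ∅  [no exit]
Path to 2: tau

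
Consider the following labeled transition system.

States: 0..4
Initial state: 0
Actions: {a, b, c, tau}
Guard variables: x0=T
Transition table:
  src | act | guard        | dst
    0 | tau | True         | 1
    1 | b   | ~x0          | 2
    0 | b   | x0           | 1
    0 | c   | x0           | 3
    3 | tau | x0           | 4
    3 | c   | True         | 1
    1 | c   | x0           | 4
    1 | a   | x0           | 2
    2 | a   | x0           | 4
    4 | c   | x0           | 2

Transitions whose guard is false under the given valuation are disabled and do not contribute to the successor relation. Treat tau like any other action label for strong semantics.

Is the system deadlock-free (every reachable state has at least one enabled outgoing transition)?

Answer: DEADLOCK-FREE

Working:
Reach set: {0,1,2,3,4}
  0: b→1  c→3  tau→1  [3 out]
  1: a→2  c→4  [2 out]
  2: a→4  [1 out]
  3: c→1  tau→4  [2 out]
  4: c→2  [1 out]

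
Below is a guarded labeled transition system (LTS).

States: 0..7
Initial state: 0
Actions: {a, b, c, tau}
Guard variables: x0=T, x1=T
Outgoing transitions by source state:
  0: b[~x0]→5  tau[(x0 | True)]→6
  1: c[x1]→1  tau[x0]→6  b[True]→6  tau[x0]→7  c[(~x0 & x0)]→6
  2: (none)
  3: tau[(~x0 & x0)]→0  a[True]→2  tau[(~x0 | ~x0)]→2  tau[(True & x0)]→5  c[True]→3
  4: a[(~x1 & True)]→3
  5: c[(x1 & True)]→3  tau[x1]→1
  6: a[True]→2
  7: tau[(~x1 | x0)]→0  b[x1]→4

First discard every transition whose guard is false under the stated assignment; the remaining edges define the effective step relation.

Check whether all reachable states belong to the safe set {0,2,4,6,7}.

Answer: INVARIANT HOLDS

Working:
Allowed set {0,2,4,6,7}
Reach set: {0,2,6}
  0: safe
  2: safe
  6: safe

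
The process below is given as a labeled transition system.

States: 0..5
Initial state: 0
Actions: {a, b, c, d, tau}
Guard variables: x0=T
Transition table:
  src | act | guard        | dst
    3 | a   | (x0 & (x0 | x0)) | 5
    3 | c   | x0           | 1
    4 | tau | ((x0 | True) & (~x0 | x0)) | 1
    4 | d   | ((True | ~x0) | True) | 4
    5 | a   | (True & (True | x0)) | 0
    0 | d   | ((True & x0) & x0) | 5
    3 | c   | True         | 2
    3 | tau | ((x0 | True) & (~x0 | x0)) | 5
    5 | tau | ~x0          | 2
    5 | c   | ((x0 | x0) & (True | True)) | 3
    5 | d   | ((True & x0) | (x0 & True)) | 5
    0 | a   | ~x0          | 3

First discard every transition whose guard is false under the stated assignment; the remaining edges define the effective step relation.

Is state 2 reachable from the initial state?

Answer: REACHABLE

Trace:
After dropping false guards: 10 live edges.
Layer 0: {0}
Layer 1: {5}  now seen {0,5}
Layer 2: {3}  now seen {0,3,5}
Layer 3: {1,2}  now seen {0,1,2,3,5}
R = {0,1,2,3,5}
Path to 2: d·c·c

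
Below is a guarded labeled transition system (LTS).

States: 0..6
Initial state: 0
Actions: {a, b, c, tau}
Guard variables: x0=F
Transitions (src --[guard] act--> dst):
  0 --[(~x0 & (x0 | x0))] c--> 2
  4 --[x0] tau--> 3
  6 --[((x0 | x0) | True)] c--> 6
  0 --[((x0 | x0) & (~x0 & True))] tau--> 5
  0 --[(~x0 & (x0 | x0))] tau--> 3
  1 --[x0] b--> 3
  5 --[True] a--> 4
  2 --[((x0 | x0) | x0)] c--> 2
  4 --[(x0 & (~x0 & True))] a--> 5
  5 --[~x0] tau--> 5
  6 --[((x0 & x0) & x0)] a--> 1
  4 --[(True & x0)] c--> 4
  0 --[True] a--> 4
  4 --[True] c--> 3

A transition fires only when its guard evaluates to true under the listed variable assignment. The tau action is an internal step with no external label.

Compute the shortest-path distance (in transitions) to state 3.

Breadth-first toward 3:
  L0 = {0}
  L1 = {4}
  L2 = {3}
first hit 3 at d=2 via a·c

Answer: 2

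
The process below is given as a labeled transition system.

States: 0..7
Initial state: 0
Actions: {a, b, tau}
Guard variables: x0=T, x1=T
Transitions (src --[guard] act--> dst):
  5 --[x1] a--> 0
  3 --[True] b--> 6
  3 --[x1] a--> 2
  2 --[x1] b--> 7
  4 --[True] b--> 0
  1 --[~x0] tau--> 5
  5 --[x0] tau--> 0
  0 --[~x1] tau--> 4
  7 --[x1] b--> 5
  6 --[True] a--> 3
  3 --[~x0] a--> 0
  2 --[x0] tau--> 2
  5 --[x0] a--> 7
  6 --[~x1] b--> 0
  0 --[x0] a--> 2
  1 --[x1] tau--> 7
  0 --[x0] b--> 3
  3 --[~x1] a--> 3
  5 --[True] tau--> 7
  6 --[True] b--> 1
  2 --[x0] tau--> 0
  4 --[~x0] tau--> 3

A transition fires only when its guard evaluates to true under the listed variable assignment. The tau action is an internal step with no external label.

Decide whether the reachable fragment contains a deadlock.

Reachable = {0,1,2,3,5,6,7}
  0: a→2  b→3  [deg 2]
  1: tau→7  [deg 1]
  2: b→7  tau→0  tau→2  [deg 3]
  3: a→2  b→6  [deg 2]
  5: a→0  a→7  tau→0  tau→7  [deg 4]
  6: a→3  b→1  [deg 2]
  7: b→5  [deg 1]

Answer: DEADLOCK-FREE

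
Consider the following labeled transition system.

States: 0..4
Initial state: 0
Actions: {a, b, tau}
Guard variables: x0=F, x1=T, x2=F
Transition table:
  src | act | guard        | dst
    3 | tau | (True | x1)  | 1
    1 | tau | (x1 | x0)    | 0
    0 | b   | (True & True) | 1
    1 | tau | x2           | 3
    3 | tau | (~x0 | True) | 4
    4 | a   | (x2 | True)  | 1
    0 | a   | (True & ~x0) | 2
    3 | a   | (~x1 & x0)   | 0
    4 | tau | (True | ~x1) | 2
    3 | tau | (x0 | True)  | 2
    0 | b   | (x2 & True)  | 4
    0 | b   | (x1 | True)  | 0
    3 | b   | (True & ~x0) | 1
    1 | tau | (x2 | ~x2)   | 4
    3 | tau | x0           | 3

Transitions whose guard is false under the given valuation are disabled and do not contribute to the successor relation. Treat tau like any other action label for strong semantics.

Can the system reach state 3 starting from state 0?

Answer: UNREACHABLE

Trace:
Guard filter leaves 11 enabled edge(s).
Layer 0: {0}
Layer 1: {1,2}  now seen {0,1,2}
Layer 2: {4}  now seen {0,1,2,4}
Reach set: {0,1,2,4}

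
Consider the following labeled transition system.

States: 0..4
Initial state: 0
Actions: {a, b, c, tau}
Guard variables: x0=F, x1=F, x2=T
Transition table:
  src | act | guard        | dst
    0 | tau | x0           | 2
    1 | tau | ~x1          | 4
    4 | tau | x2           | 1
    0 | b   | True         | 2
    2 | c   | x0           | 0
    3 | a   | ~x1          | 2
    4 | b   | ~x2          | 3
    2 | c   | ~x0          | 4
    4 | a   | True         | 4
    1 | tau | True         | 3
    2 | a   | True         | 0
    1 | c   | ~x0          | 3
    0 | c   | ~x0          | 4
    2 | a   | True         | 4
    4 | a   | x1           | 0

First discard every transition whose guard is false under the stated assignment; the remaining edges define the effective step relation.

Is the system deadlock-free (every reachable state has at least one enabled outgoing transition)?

Answer: DEADLOCK-FREE

Trace:
Reach set: {0,1,2,3,4}
  0: b→2  c→4  [2 out]
  1: c→3  tau→3  tau→4  [3 out]
  2: a→0  a→4  c→4  [3 out]
  3: a→2  [1 out]
  4: a→4  tau→1  [2 out]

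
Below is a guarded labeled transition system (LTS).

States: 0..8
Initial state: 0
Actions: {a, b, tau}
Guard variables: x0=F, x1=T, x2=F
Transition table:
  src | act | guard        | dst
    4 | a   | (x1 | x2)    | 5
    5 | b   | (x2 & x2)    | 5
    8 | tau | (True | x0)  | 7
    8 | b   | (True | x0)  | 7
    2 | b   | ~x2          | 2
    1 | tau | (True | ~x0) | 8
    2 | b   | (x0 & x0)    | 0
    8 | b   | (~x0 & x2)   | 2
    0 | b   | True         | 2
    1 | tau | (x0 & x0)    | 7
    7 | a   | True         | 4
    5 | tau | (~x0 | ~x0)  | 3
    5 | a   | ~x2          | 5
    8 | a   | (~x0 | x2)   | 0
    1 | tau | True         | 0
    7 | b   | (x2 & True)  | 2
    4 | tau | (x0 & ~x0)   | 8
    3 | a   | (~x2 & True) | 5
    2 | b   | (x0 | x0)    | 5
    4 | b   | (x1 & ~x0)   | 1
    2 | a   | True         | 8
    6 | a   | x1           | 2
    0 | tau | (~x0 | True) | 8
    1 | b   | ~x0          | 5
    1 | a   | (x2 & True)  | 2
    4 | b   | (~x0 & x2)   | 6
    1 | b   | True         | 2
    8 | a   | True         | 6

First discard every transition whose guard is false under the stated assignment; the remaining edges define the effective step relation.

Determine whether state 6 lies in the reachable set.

Answer: REACHABLE

Working:
Guard filter leaves 19 enabled edge(s).
L0 = {0}
L1 = {2,8}  now seen {0,2,8}
L2 = {6,7}  now seen {0,2,6,7,8}
L3 = {4}  now seen {0,2,4,6,7,8}
L4 = {1,5}  now seen {0,1,2,4,5,6,7,8}
L5 = {3}  now seen {0,1,2,3,4,5,6,7,8}
Reach set: {0,1,2,3,4,5,6,7,8}
Path to 6: tau·a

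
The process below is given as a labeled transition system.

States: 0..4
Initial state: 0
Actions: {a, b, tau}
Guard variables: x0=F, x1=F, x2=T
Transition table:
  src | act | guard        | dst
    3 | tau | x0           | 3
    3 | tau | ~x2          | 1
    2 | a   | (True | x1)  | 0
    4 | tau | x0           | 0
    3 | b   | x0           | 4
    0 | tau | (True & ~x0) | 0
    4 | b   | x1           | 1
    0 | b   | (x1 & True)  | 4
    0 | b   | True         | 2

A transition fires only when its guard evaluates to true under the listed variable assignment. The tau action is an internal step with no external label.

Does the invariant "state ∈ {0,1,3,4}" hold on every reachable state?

Answer: INVARIANT VIOLATED at state 2

Trace:
Allowed set {0,1,3,4}
Reachable = {0,2}
  0: ✓
  2: ✗ unsafe
witness against invariant: b → 2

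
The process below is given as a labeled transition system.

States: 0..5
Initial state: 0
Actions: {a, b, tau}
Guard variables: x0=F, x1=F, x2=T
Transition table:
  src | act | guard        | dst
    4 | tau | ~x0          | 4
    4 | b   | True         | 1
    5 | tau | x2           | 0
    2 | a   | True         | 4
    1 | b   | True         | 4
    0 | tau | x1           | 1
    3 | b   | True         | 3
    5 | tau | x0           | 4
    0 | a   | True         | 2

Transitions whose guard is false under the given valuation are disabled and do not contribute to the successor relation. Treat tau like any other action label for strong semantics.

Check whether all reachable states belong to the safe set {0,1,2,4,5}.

Allowed set {0,1,2,4,5}
R = {0,1,2,4}
  0: ok
  1: ok
  2: ok
  4: ok

Answer: INVARIANT HOLDS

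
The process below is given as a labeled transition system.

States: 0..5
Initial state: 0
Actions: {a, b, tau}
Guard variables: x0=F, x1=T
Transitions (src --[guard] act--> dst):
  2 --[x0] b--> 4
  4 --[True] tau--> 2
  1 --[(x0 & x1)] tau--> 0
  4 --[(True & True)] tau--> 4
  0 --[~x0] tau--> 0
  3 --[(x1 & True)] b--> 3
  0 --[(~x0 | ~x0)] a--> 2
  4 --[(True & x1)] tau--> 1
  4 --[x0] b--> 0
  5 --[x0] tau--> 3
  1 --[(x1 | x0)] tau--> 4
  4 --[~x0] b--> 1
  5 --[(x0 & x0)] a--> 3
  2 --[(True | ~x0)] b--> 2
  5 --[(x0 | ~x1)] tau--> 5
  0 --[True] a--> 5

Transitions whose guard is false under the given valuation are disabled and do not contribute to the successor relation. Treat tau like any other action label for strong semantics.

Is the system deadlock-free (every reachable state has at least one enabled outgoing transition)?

Answer: DEADLOCK at state 5

Analysis:
Reach set: {0,2,5}
  0: a→2  a→5  tau→0  [deg 3]
  2: b→2  [deg 1]
  5: ∅  [deadlock]
Path to 5: a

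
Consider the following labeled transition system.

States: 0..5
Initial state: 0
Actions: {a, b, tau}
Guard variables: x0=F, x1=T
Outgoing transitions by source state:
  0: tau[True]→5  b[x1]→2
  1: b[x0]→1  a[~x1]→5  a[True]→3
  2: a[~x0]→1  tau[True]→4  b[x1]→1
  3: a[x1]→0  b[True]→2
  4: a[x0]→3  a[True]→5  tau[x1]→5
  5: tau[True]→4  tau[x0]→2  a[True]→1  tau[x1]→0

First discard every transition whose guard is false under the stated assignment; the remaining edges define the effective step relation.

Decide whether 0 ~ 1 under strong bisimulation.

Refine partition for ~:
  P[0] = {{0,1,2,3,4,5}}
  P[1] = {{0},{1},{2},{3},{4,5}}
  P[2] = {{0},{1},{2},{3},{4},{5}}
stable after 3 split(s): 6 block(s)
[0]={0}  [1]={1}

Answer: NOT BISIMILAR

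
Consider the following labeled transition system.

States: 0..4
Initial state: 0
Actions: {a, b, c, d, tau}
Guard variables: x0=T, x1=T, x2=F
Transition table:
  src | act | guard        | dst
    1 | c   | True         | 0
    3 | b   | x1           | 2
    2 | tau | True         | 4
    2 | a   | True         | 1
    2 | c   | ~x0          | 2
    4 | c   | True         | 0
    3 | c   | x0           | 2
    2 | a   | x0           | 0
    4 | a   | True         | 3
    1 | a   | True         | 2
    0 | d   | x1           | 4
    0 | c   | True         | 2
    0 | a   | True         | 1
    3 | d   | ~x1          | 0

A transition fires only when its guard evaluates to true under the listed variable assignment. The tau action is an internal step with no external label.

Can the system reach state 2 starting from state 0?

After dropping false guards: 12 live edges.
depth 0: {0}
depth 1: {1,2,4}  total {0,1,2,4}
depth 2: {3}  total {0,1,2,3,4}
R = {0,1,2,3,4}
trace reaching 2: c

Answer: REACHABLE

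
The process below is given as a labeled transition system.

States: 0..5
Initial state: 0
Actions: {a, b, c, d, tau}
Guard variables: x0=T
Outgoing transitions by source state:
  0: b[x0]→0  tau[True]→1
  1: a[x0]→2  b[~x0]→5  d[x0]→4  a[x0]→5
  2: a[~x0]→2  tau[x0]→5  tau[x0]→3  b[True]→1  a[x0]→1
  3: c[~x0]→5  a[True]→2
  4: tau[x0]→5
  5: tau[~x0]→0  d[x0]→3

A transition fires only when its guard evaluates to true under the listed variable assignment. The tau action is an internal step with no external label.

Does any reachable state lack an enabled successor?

Reach set: {0,1,2,3,4,5}
  0: b→0  tau→1  [2 out]
  1: a→2  a→5  d→4  [3 out]
  2: a→1  b→1  tau→3  tau→5  [4 out]
  3: a→2  [1 out]
  4: tau→5  [1 out]
  5: d→3  [1 out]

Answer: DEADLOCK-FREE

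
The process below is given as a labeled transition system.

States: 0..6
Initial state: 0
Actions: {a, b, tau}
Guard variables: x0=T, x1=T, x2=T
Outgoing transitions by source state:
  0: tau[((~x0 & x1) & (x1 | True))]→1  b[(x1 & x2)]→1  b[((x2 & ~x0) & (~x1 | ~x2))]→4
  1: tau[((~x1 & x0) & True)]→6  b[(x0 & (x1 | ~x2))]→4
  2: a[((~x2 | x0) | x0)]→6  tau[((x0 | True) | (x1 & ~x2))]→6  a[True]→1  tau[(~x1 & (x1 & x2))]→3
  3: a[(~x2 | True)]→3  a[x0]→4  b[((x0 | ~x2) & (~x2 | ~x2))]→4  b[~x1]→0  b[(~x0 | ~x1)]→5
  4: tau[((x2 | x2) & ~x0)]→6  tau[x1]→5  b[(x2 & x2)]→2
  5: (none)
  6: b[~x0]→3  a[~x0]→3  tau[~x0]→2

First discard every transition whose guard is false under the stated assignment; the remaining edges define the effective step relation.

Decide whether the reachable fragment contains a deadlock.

Reach set: {0,1,2,4,5,6}
  0: b→1  [1 exit(s)]
  1: b→4  [1 exit(s)]
  2: a→1  a→6  tau→6  [3 exit(s)]
  4: b→2  tau→5  [2 exit(s)]
  5: ∅  [no exit]
  6: ∅  [no exit]
witness 5: b·b·tau

Answer: DEADLOCK at state 5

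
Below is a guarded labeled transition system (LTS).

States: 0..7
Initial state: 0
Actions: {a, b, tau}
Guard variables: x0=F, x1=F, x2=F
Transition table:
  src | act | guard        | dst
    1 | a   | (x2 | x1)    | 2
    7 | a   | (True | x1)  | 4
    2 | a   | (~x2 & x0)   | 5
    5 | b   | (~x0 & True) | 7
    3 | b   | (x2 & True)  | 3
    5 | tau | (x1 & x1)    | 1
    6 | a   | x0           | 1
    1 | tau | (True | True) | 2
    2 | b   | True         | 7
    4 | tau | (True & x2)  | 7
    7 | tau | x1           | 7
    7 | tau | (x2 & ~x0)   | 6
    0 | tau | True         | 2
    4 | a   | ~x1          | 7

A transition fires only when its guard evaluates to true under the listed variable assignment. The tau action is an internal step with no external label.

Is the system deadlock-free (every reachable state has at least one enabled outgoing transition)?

Answer: DEADLOCK-FREE

Trace:
Reachable = {0,2,4,7}
  0: tau→2  [1 exit(s)]
  2: b→7  [1 exit(s)]
  4: a→7  [1 exit(s)]
  7: a→4  [1 exit(s)]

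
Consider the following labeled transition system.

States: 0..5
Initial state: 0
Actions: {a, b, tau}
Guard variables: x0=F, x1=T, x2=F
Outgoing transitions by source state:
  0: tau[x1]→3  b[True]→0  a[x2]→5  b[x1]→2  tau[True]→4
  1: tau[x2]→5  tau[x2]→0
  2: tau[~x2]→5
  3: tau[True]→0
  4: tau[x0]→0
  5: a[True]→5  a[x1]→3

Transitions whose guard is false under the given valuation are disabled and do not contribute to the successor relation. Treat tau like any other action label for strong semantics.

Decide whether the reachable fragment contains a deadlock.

R = {0,2,3,4,5}
  0: b→0  b→2  tau→3  tau→4  [4 exit(s)]
  2: tau→5  [1 exit(s)]
  3: tau→0  [1 exit(s)]
  4: ∅  [deadlock]
  5: a→3  a→5  [2 exit(s)]
trace reaching 4: tau

Answer: DEADLOCK at state 4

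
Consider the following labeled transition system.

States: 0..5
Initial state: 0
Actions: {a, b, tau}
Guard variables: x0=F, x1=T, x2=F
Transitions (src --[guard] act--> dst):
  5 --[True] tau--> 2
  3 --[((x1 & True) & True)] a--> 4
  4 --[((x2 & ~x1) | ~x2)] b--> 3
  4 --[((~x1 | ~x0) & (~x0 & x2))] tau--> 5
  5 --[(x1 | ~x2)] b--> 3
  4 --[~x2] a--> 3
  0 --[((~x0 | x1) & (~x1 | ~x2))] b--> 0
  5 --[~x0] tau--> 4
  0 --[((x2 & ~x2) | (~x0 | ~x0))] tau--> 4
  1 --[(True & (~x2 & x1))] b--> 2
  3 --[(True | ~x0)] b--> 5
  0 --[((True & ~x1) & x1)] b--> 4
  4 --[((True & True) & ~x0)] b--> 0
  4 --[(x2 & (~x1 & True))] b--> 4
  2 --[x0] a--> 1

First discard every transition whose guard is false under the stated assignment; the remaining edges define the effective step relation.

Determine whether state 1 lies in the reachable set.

Answer: UNREACHABLE

Analysis:
11 transition(s) survive guard evaluation.
L0 = {0}
L1 = {4}  now seen {0,4}
L2 = {3}  now seen {0,3,4}
L3 = {5}  now seen {0,3,4,5}
L4 = {2}  now seen {0,2,3,4,5}
R = {0,2,3,4,5}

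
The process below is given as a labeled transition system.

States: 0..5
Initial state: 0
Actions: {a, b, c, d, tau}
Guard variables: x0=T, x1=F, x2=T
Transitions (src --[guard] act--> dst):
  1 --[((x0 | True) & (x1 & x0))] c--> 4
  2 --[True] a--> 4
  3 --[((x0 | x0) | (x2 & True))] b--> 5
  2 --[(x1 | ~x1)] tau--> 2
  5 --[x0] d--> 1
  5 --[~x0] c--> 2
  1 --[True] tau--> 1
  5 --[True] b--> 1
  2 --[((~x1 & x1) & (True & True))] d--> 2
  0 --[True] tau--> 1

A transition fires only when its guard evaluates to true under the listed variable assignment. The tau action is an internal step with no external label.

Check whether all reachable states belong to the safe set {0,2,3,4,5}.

Answer: INVARIANT VIOLATED at state 1

Working:
Allowed set {0,2,3,4,5}
Reachable = {0,1}
  0: safe
  1: outside
counterexample path to 1: tau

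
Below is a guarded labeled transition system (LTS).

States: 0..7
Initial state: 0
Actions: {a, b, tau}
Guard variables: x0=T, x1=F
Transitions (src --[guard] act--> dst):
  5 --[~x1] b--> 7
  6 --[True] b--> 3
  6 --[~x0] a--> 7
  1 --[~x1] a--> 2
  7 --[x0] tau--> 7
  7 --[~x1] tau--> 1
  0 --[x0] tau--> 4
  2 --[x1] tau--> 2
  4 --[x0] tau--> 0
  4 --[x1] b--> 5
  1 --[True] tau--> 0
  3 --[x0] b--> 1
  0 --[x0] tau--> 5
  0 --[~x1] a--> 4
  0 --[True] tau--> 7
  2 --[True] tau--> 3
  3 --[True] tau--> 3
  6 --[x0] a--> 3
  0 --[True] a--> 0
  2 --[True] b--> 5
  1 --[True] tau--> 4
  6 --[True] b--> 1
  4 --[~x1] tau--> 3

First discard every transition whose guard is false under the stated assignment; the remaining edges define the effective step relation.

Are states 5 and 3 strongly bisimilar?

Answer: NOT BISIMILAR

Working:
Bisimulation quotient by refinement:
  round 0: {{0,1,2,3,4,5,6,7}}
  round 1: {{0,1},{2,3},{4,7},{5},{6}}
  round 2: {{0},{1},{2},{3},{4},{5},{6},{7}}
8 equivalence class(es) (converged in 3)
5∈{5}, 3∈{3}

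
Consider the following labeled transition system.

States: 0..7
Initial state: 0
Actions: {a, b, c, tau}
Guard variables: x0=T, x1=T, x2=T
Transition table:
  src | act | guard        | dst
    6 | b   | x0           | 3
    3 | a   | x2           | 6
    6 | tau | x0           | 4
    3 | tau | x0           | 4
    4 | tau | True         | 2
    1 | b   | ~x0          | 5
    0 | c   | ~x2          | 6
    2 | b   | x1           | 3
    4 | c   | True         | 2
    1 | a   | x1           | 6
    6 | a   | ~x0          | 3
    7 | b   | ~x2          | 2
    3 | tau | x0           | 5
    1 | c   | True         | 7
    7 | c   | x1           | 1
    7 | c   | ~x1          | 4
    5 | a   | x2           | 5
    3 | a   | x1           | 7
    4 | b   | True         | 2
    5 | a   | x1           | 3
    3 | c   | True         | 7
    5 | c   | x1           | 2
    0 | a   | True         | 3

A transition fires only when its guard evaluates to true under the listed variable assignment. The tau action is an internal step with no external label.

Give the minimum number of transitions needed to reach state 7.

Answer: 2

Working:
BFS to 7:
  depth 0: {0}
  depth 1: {3}
  depth 2: {4,5,6,7}
depth(7)=2, e.g. a·a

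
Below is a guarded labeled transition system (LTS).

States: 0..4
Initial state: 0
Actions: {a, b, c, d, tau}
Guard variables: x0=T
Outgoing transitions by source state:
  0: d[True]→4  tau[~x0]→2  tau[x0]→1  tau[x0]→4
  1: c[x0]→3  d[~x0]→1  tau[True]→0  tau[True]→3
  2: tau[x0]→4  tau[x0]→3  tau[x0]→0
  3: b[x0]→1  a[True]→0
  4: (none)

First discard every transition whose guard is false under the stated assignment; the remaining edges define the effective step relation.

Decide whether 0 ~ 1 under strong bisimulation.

Answer: NOT BISIMILAR

Analysis:
Refine partition for ~:
  P[0] = {{0,1,2,3,4}}
  P[1] = {{0},{1},{2},{3},{4}}
stable after 2 split(s): 5 block(s)
[0]={0}  [1]={1}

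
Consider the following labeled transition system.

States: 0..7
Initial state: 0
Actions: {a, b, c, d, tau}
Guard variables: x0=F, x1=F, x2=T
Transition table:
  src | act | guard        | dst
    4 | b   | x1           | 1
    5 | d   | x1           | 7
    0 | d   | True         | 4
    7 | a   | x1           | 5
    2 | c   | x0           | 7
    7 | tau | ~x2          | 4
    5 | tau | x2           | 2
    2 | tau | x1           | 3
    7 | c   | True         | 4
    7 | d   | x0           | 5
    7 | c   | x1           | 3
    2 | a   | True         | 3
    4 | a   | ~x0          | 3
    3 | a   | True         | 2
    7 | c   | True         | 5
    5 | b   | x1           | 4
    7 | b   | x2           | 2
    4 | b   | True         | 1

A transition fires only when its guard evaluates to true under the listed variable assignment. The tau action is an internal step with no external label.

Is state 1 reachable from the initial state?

9 transition(s) survive guard evaluation.
depth 0: {0}
depth 1: {4}  total {0,4}
depth 2: {1,3}  total {0,1,3,4}
depth 3: {2}  total {0,1,2,3,4}
Reachable = {0,1,2,3,4}
trace reaching 1: d·b

Answer: REACHABLE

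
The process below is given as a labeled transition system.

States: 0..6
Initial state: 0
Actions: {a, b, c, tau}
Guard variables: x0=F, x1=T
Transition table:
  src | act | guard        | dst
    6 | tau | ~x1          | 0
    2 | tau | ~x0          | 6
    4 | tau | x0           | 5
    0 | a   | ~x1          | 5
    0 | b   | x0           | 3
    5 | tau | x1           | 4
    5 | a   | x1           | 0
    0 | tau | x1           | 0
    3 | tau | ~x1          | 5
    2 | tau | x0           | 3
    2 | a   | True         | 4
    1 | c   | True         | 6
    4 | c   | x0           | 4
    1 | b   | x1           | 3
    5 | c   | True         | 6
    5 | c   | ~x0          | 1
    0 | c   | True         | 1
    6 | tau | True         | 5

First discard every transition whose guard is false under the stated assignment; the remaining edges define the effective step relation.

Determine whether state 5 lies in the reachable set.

Answer: REACHABLE

Working:
11 transition(s) survive guard evaluation.
Layer 0: {0}
Layer 1: {1}  now seen {0,1}
Layer 2: {3,6}  now seen {0,1,3,6}
Layer 3: {5}  now seen {0,1,3,5,6}
Layer 4: {4}  now seen {0,1,3,4,5,6}
Reachable = {0,1,3,4,5,6}
witness 5: c·c·tau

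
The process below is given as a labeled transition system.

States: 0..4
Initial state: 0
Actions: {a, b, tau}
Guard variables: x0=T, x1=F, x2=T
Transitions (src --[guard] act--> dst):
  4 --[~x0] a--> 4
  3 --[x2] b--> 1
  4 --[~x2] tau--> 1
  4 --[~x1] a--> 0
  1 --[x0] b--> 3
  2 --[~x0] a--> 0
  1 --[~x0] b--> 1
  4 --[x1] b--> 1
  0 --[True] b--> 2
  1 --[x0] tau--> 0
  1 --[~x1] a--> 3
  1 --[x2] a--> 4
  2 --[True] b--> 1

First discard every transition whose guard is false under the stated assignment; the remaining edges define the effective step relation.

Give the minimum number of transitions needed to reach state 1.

Breadth-first toward 1:
  depth 0: {0}
  depth 1: {2}
  depth 2: {1}
1 enters at depth 2; path b·b

Answer: 2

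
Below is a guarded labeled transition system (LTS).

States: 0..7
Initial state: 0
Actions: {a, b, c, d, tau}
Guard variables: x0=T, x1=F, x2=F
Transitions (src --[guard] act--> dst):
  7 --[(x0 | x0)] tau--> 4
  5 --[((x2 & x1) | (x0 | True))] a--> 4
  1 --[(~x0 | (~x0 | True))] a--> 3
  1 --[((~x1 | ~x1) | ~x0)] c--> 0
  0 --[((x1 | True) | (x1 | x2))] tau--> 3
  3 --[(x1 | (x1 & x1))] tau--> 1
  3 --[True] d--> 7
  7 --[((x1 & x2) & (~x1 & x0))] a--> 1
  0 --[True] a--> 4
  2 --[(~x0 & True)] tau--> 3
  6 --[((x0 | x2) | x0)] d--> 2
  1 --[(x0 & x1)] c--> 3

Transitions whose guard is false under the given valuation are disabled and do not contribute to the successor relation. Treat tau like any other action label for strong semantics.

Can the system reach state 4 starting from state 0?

Guard filter leaves 8 enabled edge(s).
depth 0: {0}
depth 1: {3,4}  cumulative {0,3,4}
depth 2: {7}  cumulative {0,3,4,7}
Reachable = {0,3,4,7}
trace reaching 4: a

Answer: REACHABLE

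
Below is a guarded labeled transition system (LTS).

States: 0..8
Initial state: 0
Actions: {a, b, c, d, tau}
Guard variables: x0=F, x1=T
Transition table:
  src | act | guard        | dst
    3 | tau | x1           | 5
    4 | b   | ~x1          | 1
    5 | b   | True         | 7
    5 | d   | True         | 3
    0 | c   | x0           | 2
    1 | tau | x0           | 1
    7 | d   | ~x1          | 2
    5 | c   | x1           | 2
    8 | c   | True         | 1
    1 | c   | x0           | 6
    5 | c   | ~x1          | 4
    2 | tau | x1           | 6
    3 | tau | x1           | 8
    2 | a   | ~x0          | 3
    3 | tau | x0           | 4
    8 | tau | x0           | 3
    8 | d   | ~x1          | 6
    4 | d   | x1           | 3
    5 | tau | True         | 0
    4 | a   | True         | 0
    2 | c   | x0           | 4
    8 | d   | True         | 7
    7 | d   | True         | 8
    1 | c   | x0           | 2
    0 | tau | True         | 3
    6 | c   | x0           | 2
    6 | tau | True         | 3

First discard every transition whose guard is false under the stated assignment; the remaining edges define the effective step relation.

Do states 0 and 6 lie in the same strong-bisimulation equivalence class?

Answer: BISIMILAR

Working:
Compute ~ classes (split until stable):
  P[0] = {{0,1,2,3,4,5,6,7,8}}
  P[1] = {{0,3,6},{1},{2},{4},{5},{7},{8}}
  P[2] = {{0,6},{1},{2},{3},{4},{5},{7},{8}}
Fixed point at round 3; 8 class(es).
class of 0: {0,6}; class of 6: {0,6}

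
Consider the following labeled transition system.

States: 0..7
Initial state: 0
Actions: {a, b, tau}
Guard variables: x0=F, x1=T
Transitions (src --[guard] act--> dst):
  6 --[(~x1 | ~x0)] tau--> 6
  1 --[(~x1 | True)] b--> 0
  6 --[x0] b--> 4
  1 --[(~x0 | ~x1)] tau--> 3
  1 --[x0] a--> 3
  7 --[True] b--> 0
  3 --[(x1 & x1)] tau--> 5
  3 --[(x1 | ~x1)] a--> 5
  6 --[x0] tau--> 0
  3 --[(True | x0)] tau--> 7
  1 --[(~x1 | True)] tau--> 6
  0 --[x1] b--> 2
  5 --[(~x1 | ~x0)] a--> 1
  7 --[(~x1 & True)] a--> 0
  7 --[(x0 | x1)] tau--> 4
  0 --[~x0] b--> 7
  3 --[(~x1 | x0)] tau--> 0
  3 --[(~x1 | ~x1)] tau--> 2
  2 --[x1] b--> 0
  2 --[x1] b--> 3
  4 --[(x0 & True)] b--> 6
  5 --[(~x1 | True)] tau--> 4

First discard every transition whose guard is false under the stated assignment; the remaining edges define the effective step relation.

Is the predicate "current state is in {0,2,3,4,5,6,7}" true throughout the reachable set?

Inv-set: {0,2,3,4,5,6,7}
Reachable = {0,1,2,3,4,5,6,7}
  0: safe
  1: ✗ unsafe
  2: safe
  3: safe
  4: safe
  5: safe
  6: safe
  7: safe
counterexample path to 1: b·b·tau·a

Answer: INVARIANT VIOLATED at state 1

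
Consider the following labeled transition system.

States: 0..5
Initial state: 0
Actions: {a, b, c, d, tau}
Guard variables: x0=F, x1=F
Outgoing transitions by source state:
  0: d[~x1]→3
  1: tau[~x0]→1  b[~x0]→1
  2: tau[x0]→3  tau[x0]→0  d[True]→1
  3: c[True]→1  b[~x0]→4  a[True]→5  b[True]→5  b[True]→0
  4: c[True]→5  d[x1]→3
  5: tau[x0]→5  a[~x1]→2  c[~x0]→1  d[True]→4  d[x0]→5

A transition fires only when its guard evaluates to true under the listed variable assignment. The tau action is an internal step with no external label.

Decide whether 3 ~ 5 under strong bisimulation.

Bisimulation quotient by refinement:
  π0 = {{0,1,2,3,4,5}}
  π1 = {{0,2},{1},{3},{4},{5}}
  π2 = {{0},{1},{2},{3},{4},{5}}
stable after 3 split(s): 6 block(s)
3∈{3}, 5∈{5}

Answer: NOT BISIMILAR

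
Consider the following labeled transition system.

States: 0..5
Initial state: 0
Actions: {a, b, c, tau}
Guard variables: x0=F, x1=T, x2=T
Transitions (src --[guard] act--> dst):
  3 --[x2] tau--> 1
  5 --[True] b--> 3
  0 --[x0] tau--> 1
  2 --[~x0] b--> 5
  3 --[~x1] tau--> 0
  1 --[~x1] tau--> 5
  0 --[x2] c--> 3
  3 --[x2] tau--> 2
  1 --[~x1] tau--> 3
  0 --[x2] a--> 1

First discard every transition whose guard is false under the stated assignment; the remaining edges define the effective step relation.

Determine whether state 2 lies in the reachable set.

Guard filter leaves 6 enabled edge(s).
depth 0: {0}
depth 1: {1,3}  total {0,1,3}
depth 2: {2}  total {0,1,2,3}
depth 3: {5}  total {0,1,2,3,5}
R = {0,1,2,3,5}
witness 2: c·tau

Answer: REACHABLE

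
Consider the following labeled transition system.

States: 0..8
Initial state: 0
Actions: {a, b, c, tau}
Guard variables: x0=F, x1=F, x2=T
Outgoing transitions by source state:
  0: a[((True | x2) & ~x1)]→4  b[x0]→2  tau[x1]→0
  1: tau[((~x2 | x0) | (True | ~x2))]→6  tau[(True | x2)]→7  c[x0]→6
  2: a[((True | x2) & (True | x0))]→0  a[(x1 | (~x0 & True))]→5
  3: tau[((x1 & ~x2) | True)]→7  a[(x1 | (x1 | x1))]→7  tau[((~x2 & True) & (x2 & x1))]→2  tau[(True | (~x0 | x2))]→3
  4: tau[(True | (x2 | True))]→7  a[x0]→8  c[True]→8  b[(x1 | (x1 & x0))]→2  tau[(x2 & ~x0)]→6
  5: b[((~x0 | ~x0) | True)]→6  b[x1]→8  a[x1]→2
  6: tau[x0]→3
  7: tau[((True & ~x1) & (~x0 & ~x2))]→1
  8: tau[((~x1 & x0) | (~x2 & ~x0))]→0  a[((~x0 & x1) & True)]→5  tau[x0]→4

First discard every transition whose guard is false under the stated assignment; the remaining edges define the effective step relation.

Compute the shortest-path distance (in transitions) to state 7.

Answer: 2

Analysis:
BFS to 7:
  Layer 0: {0}
  Layer 1: {4}
  Layer 2: {6,7,8}
depth(7)=2, e.g. a·tau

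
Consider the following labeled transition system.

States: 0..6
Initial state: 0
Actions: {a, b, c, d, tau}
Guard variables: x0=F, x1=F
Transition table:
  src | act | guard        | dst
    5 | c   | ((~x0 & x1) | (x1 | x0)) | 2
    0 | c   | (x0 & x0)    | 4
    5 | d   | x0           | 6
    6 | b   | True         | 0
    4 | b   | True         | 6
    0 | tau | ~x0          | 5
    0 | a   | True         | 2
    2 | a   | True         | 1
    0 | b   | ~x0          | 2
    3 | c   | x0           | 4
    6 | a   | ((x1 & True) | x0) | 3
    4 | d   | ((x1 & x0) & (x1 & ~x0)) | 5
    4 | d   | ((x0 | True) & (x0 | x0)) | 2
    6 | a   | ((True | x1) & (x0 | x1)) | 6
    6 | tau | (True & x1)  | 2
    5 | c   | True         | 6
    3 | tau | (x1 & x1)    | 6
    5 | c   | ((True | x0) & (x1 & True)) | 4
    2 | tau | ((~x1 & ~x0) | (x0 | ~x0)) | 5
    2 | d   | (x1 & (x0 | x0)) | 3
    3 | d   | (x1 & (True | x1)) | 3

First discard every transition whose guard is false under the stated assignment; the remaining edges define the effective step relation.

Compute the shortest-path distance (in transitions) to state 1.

Layered search for 1:
  depth 0: {0}
  depth 1: {2,5}
  depth 2: {1,6}
first hit 1 at d=2 via a·a

Answer: 2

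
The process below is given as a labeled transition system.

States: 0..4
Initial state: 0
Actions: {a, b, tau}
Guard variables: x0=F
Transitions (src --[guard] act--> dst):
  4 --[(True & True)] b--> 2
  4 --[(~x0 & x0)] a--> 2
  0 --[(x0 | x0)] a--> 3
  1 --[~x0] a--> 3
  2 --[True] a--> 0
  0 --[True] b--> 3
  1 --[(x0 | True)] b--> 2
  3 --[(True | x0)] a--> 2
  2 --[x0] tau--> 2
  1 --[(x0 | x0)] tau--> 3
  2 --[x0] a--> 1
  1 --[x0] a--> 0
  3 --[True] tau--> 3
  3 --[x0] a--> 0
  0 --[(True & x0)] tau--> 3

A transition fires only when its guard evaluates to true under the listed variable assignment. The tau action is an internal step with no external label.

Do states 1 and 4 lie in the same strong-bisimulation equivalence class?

Compute ~ classes (split until stable):
  P[0] = {{0,1,2,3,4}}
  P[1] = {{0,4},{1},{2},{3}}
  P[2] = {{0},{1},{2},{3},{4}}
5 equivalence class(es) (converged in 3)
class of 1: {1}; class of 4: {4}

Answer: NOT BISIMILAR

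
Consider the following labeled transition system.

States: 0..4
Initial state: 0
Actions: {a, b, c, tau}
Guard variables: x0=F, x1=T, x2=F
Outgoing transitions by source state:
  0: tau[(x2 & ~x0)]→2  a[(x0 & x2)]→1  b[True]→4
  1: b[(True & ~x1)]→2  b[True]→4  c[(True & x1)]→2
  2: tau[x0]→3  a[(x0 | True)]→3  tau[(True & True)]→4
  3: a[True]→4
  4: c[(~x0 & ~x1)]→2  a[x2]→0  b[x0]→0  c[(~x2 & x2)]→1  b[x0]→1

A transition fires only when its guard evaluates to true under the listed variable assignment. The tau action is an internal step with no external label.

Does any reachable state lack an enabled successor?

Reach set: {0,4}
  0: b→4  [1 out]
  4: ∅  [no exit]
witness 4: b

Answer: DEADLOCK at state 4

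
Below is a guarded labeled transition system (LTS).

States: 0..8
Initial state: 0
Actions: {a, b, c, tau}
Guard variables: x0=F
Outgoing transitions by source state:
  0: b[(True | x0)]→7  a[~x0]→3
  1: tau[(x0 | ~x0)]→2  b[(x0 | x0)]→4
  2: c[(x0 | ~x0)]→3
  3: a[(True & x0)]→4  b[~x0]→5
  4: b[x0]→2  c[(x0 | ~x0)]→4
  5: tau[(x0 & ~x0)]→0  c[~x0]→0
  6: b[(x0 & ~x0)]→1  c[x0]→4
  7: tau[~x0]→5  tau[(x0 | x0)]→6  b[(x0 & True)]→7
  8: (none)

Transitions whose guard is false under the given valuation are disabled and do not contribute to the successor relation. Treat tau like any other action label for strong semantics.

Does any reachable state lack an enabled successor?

Answer: DEADLOCK-FREE

Analysis:
Reach set: {0,3,5,7}
  0: a→3  b→7  [2 out]
  3: b→5  [1 out]
  5: c→0  [1 out]
  7: tau→5  [1 out]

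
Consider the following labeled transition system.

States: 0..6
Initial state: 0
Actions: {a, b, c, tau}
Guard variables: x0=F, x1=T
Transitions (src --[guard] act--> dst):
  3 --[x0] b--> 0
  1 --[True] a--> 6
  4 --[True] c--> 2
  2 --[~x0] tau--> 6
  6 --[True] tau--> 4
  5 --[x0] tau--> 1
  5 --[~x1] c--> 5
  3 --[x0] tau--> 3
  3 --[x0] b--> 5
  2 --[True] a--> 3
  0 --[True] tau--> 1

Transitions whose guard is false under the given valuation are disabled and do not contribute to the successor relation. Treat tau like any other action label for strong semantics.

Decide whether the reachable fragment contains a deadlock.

Reach set: {0,1,2,3,4,6}
  0: tau→1  [1 out]
  1: a→6  [1 out]
  2: a→3  tau→6  [2 out]
  3: ∅  [STUCK]
  4: c→2  [1 out]
  6: tau→4  [1 out]
trace reaching 3: tau·a·tau·c·a

Answer: DEADLOCK at state 3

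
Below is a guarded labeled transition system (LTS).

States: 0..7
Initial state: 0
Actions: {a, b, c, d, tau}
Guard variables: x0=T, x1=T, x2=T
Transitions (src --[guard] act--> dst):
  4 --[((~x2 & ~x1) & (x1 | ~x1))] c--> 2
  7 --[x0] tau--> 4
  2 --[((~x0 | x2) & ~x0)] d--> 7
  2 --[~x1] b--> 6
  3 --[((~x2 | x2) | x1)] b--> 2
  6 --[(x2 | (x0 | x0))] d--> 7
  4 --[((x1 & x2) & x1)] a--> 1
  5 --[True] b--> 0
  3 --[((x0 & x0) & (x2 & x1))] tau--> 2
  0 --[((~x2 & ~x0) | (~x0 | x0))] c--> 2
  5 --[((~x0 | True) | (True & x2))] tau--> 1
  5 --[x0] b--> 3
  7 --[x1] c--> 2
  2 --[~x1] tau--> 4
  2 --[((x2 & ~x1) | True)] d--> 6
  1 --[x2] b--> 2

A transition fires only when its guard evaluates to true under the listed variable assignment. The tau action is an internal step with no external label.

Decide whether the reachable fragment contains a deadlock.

R = {0,1,2,4,6,7}
  0: c→2  [1 exit(s)]
  1: b→2  [1 exit(s)]
  2: d→6  [1 exit(s)]
  4: a→1  [1 exit(s)]
  6: d→7  [1 exit(s)]
  7: c→2  tau→4  [2 exit(s)]

Answer: DEADLOCK-FREE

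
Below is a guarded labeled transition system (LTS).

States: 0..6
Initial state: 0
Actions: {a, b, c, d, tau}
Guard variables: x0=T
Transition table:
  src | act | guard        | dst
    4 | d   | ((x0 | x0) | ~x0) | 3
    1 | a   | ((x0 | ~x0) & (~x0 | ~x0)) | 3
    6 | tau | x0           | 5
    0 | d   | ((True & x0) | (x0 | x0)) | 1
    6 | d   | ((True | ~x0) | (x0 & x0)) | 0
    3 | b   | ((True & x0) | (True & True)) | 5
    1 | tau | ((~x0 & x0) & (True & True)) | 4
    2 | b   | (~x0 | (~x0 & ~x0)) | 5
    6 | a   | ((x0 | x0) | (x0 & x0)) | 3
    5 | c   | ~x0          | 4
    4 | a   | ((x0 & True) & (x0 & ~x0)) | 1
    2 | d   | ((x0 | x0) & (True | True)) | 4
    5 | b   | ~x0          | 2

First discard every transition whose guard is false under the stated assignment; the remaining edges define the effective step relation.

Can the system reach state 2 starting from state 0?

Guard filter leaves 7 enabled edge(s).
Layer 0: {0}
Layer 1: {1}  total {0,1}
Reach set: {0,1}

Answer: UNREACHABLE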